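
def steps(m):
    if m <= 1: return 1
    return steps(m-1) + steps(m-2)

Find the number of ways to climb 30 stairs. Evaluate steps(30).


Building up from base cases:
steps(0) = 1
steps(1) = 1
steps(2) = steps(1) + steps(0) = 1 + 1 = 2
steps(3) = steps(2) + steps(1) = 2 + 1 = 3
steps(4) = steps(3) + steps(2) = 3 + 2 = 5
steps(5) = steps(4) + steps(3) = 5 + 3 = 8
steps(6) = steps(5) + steps(4) = 8 + 5 = 13
steps(7) = steps(6) + steps(5) = 13 + 8 = 21
steps(8) = steps(7) + steps(6) = 21 + 13 = 34
steps(9) = steps(8) + steps(7) = 34 + 21 = 55
steps(10) = steps(9) + steps(8) = 55 + 34 = 89
steps(11) = steps(10) + steps(9) = 89 + 55 = 144
steps(12) = steps(11) + steps(10) = 144 + 89 = 233
steps(13) = steps(12) + steps(11) = 233 + 144 = 377
steps(14) = steps(13) + steps(12) = 377 + 233 = 610
steps(15) = steps(14) + steps(13) = 610 + 377 = 987
steps(16) = steps(15) + steps(14) = 987 + 610 = 1597
steps(17) = steps(16) + steps(15) = 1597 + 987 = 2584
steps(18) = steps(17) + steps(16) = 2584 + 1597 = 4181
steps(19) = steps(18) + steps(17) = 4181 + 2584 = 6765
steps(20) = steps(19) + steps(18) = 6765 + 4181 = 10946
steps(21) = steps(20) + steps(19) = 10946 + 6765 = 17711
steps(22) = steps(21) + steps(20) = 17711 + 10946 = 28657
steps(23) = steps(22) + steps(21) = 28657 + 17711 = 46368
steps(24) = steps(23) + steps(22) = 46368 + 28657 = 75025
steps(25) = steps(24) + steps(23) = 75025 + 46368 = 121393
steps(26) = steps(25) + steps(24) = 121393 + 75025 = 196418
steps(27) = steps(26) + steps(25) = 196418 + 121393 = 317811
steps(28) = steps(27) + steps(26) = 317811 + 196418 = 514229
steps(29) = steps(28) + steps(27) = 514229 + 317811 = 832040
steps(30) = steps(29) + steps(28) = 832040 + 514229 = 1346269

1346269


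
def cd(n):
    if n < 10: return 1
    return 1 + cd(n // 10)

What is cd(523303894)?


cd(523303894) = 1 + cd(52330389)
cd(52330389) = 1 + cd(5233038)
cd(5233038) = 1 + cd(523303)
cd(523303) = 1 + cd(52330)
cd(52330) = 1 + cd(5233)
cd(5233) = 1 + cd(523)
cd(523) = 1 + cd(52)
cd(52) = 1 + cd(5)
cd(5) = 1  (base case: 5 < 10)
Unwinding: 1 + 1 + 1 + 1 + 1 + 1 + 1 + 1 + 1 = 9

9


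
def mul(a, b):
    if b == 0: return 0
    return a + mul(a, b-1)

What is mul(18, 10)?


mul(18, 10) = 18 + mul(18, 9)
mul(18, 9) = 18 + mul(18, 8)
mul(18, 8) = 18 + mul(18, 7)
mul(18, 7) = 18 + mul(18, 6)
mul(18, 6) = 18 + mul(18, 5)
mul(18, 5) = 18 + mul(18, 4)
mul(18, 4) = 18 + mul(18, 3)
mul(18, 3) = 18 + mul(18, 2)
mul(18, 2) = 18 + mul(18, 1)
mul(18, 1) = 18 + mul(18, 0)
mul(18, 0) = 0  (base case)
Total: 18 + 18 + 18 + 18 + 18 + 18 + 18 + 18 + 18 + 18 + 0 = 180

180


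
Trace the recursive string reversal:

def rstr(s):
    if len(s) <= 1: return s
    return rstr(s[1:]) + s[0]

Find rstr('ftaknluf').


rstr('ftaknluf') = rstr('taknluf') + 'f'
rstr('taknluf') = rstr('aknluf') + 't'
rstr('aknluf') = rstr('knluf') + 'a'
rstr('knluf') = rstr('nluf') + 'k'
rstr('nluf') = rstr('luf') + 'n'
rstr('luf') = rstr('uf') + 'l'
rstr('uf') = rstr('f') + 'u'
rstr('f') = 'f'  (base case)
Concatenating: 'f' + 'u' + 'l' + 'n' + 'k' + 'a' + 't' + 'f' = 'fulnkatf'

fulnkatf


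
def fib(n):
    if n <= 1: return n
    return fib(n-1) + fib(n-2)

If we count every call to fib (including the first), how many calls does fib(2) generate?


Let C(n) = total calls for fib(n)
C(0) = 1, C(1) = 1
C(2) = 1 + C(1) + C(0) = 1 + 1 + 1 = 3

3


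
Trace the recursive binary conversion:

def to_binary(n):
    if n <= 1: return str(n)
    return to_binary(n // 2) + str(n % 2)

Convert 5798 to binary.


to_binary(5798) = to_binary(2899) + '0'
to_binary(2899) = to_binary(1449) + '1'
to_binary(1449) = to_binary(724) + '1'
to_binary(724) = to_binary(362) + '0'
to_binary(362) = to_binary(181) + '0'
to_binary(181) = to_binary(90) + '1'
to_binary(90) = to_binary(45) + '0'
to_binary(45) = to_binary(22) + '1'
to_binary(22) = to_binary(11) + '0'
to_binary(11) = to_binary(5) + '1'
to_binary(5) = to_binary(2) + '1'
to_binary(2) = to_binary(1) + '0'
to_binary(1) = '1'  (base case)
Concatenating: '1' + '0' + '1' + '1' + '0' + '1' + '0' + '1' + '0' + '0' + '1' + '1' + '0' = '1011010100110'

1011010100110


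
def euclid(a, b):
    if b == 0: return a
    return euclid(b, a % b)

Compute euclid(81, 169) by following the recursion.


euclid(81, 169) = euclid(169, 81)
euclid(169, 81) = euclid(81, 7)
euclid(81, 7) = euclid(7, 4)
euclid(7, 4) = euclid(4, 3)
euclid(4, 3) = euclid(3, 1)
euclid(3, 1) = euclid(1, 0)
euclid(1, 0) = 1  (base case)

1


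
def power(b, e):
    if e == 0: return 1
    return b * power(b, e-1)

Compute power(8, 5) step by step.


power(8, 5)
= 8 * power(8, 4)
= 8 * 8 * power(8, 3)
= 8 * 8 * 8 * power(8, 2)
= 8 * 8 * 8 * 8 * power(8, 1)
= 8 * 8 * 8 * 8 * 8 * power(8, 0)
= 8 * 8 * 8 * 8 * 8 * 1
= 32768

32768


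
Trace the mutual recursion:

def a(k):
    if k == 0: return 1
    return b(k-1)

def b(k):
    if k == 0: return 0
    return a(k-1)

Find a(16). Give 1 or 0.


a(16) = b(15)
b(15) = a(14)
a(14) = b(13)
b(13) = a(12)
a(12) = b(11)
b(11) = a(10)
a(10) = b(9)
b(9) = a(8)
a(8) = b(7)
b(7) = a(6)
a(6) = b(5)
b(5) = a(4)
a(4) = b(3)
b(3) = a(2)
a(2) = b(1)
b(1) = a(0)
a(0) = 1  (base case)
Result: 1

1


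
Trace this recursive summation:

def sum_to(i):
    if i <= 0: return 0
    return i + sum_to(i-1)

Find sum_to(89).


sum_to(89)
= 89 + 88 + 87 + 86 + 85 + 84 + 83 + 82 + 81 + 80 + 79 + 78 + 77 + 76 + 75 + 74 + 73 + 72 + 71 + 70 + 69 + 68 + 67 + 66 + 65 + 64 + 63 + 62 + 61 + 60 + 59 + 58 + 57 + 56 + 55 + 54 + 53 + 52 + 51 + 50 + 49 + 48 + 47 + 46 + 45 + 44 + 43 + 42 + 41 + 40 + 39 + 38 + 37 + 36 + 35 + 34 + 33 + 32 + 31 + 30 + 29 + 28 + 27 + 26 + 25 + 24 + 23 + 22 + 21 + 20 + 19 + 18 + 17 + 16 + 15 + 14 + 13 + 12 + 11 + 10 + 9 + 8 + 7 + 6 + 5 + 4 + 3 + 2 + 1 + sum_to(0)
= 89 + 88 + 87 + 86 + 85 + 84 + 83 + 82 + 81 + 80 + 79 + 78 + 77 + 76 + 75 + 74 + 73 + 72 + 71 + 70 + 69 + 68 + 67 + 66 + 65 + 64 + 63 + 62 + 61 + 60 + 59 + 58 + 57 + 56 + 55 + 54 + 53 + 52 + 51 + 50 + 49 + 48 + 47 + 46 + 45 + 44 + 43 + 42 + 41 + 40 + 39 + 38 + 37 + 36 + 35 + 34 + 33 + 32 + 31 + 30 + 29 + 28 + 27 + 26 + 25 + 24 + 23 + 22 + 21 + 20 + 19 + 18 + 17 + 16 + 15 + 14 + 13 + 12 + 11 + 10 + 9 + 8 + 7 + 6 + 5 + 4 + 3 + 2 + 1 + 0
= 4005

4005


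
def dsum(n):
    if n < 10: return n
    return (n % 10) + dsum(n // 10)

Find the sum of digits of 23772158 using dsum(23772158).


dsum(23772158) = 8 + dsum(2377215)
dsum(2377215) = 5 + dsum(237721)
dsum(237721) = 1 + dsum(23772)
dsum(23772) = 2 + dsum(2377)
dsum(2377) = 7 + dsum(237)
dsum(237) = 7 + dsum(23)
dsum(23) = 3 + dsum(2)
dsum(2) = 2  (base case)
Total: 8 + 5 + 1 + 2 + 7 + 7 + 3 + 2 = 35

35


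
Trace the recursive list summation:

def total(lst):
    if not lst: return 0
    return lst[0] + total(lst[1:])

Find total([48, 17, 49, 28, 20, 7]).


total([48, 17, 49, 28, 20, 7]) = 48 + total([17, 49, 28, 20, 7])
total([17, 49, 28, 20, 7]) = 17 + total([49, 28, 20, 7])
total([49, 28, 20, 7]) = 49 + total([28, 20, 7])
total([28, 20, 7]) = 28 + total([20, 7])
total([20, 7]) = 20 + total([7])
total([7]) = 7 + total([])
total([]) = 0  (base case)
Total: 48 + 17 + 49 + 28 + 20 + 7 + 0 = 169

169


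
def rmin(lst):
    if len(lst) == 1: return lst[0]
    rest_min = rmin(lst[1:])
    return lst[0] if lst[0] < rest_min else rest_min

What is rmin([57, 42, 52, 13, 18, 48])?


rmin([57, 42, 52, 13, 18, 48]): compare 57 with rmin([42, 52, 13, 18, 48])
rmin([42, 52, 13, 18, 48]): compare 42 with rmin([52, 13, 18, 48])
rmin([52, 13, 18, 48]): compare 52 with rmin([13, 18, 48])
rmin([13, 18, 48]): compare 13 with rmin([18, 48])
rmin([18, 48]): compare 18 with rmin([48])
rmin([48]) = 48  (base case)
Compare 18 with 48 -> 18
Compare 13 with 18 -> 13
Compare 52 with 13 -> 13
Compare 42 with 13 -> 13
Compare 57 with 13 -> 13

13


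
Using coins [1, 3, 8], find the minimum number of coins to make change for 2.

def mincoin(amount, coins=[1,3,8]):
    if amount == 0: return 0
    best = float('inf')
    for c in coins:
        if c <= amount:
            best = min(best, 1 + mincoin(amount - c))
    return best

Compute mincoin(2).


Building up with DP:
mincoin(0) = 0
mincoin(1) = min(1+mincoin(0)=1+0=1) = 1
mincoin(2) = min(1+mincoin(1)=1+1=2) = 2

2


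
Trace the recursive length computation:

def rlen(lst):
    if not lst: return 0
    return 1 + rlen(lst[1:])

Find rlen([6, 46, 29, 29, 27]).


rlen([6, 46, 29, 29, 27]) = 1 + rlen([46, 29, 29, 27])
rlen([46, 29, 29, 27]) = 1 + rlen([29, 29, 27])
rlen([29, 29, 27]) = 1 + rlen([29, 27])
rlen([29, 27]) = 1 + rlen([27])
rlen([27]) = 1 + rlen([])
rlen([]) = 0  (base case)
Unwinding: 1 + 1 + 1 + 1 + 1 + 0 = 5

5


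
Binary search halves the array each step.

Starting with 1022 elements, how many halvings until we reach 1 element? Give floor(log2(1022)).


1022 / 2 = 511
511 / 2 = 255
255 / 2 = 127
127 / 2 = 63
63 / 2 = 31
31 / 2 = 15
15 / 2 = 7
7 / 2 = 3
3 / 2 = 1
Reached 1 after 9 halvings

9


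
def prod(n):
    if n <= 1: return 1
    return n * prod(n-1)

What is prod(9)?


prod(9)
= 9 * prod(8)
= 9 * 8 * prod(7)
= 9 * 8 * 7 * prod(6)
= 9 * 8 * 7 * 6 * prod(5)
= 9 * 8 * 7 * 6 * 5 * prod(4)
= 9 * 8 * 7 * 6 * 5 * 4 * prod(3)
= 9 * 8 * 7 * 6 * 5 * 4 * 3 * prod(2)
= 9 * 8 * 7 * 6 * 5 * 4 * 3 * 2 * prod(1)
= 9 * 8 * 7 * 6 * 5 * 4 * 3 * 2 * 1
= 362880

362880


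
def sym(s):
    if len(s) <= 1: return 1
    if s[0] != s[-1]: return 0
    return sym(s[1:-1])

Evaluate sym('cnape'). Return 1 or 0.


sym('cnape'): s[0]='c' != s[-1]='e' -> return 0
Result: 0 (not a palindrome)

0


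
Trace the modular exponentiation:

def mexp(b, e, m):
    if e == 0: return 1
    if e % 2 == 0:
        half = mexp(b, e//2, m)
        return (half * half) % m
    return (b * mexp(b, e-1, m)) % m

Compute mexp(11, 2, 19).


mexp(11, 2, 19): e is even, compute mexp(11, 1, 19)
  mexp(11, 1, 19): e is odd, compute mexp(11, 0, 19)
    mexp(11, 0, 19) = 1
  (11 * 1) % 19 = 11
half=11, (11*11) % 19 = 7

7


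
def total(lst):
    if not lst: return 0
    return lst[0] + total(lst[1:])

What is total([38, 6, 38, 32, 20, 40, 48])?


total([38, 6, 38, 32, 20, 40, 48]) = 38 + total([6, 38, 32, 20, 40, 48])
total([6, 38, 32, 20, 40, 48]) = 6 + total([38, 32, 20, 40, 48])
total([38, 32, 20, 40, 48]) = 38 + total([32, 20, 40, 48])
total([32, 20, 40, 48]) = 32 + total([20, 40, 48])
total([20, 40, 48]) = 20 + total([40, 48])
total([40, 48]) = 40 + total([48])
total([48]) = 48 + total([])
total([]) = 0  (base case)
Total: 38 + 6 + 38 + 32 + 20 + 40 + 48 + 0 = 222

222


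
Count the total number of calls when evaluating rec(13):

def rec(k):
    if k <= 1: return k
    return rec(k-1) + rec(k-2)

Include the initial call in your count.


Let C(n) = total calls for rec(n)
C(0) = 1, C(1) = 1
C(2) = 1 + C(1) + C(0) = 1 + 1 + 1 = 3
C(3) = 1 + C(2) + C(1) = 1 + 3 + 1 = 5
C(4) = 1 + C(3) + C(2) = 1 + 5 + 3 = 9
C(5) = 1 + C(4) + C(3) = 1 + 9 + 5 = 15
C(6) = 1 + C(5) + C(4) = 1 + 15 + 9 = 25
C(7) = 1 + C(6) + C(5) = 1 + 25 + 15 = 41
C(8) = 1 + C(7) + C(6) = 1 + 41 + 25 = 67
C(9) = 1 + C(8) + C(7) = 1 + 67 + 41 = 109
C(10) = 1 + C(9) + C(8) = 1 + 109 + 67 = 177
C(11) = 1 + C(10) + C(9) = 1 + 177 + 109 = 287
C(12) = 1 + C(11) + C(10) = 1 + 287 + 177 = 465
C(13) = 1 + C(12) + C(11) = 1 + 465 + 287 = 753

753


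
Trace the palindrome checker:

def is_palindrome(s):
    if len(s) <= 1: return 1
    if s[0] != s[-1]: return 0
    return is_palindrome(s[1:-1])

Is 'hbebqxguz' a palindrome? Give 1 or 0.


is_palindrome('hbebqxguz'): s[0]='h' != s[-1]='z' -> return 0
Result: 0 (not a palindrome)

0


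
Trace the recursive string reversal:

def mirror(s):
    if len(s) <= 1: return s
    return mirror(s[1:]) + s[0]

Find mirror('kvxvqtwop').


mirror('kvxvqtwop') = mirror('vxvqtwop') + 'k'
mirror('vxvqtwop') = mirror('xvqtwop') + 'v'
mirror('xvqtwop') = mirror('vqtwop') + 'x'
mirror('vqtwop') = mirror('qtwop') + 'v'
mirror('qtwop') = mirror('twop') + 'q'
mirror('twop') = mirror('wop') + 't'
mirror('wop') = mirror('op') + 'w'
mirror('op') = mirror('p') + 'o'
mirror('p') = 'p'  (base case)
Concatenating: 'p' + 'o' + 'w' + 't' + 'q' + 'v' + 'x' + 'v' + 'k' = 'powtqvxvk'

powtqvxvk


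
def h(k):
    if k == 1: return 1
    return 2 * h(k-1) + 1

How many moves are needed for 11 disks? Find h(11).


h(11) = 2 * h(10) + 1
h(10) = 2 * h(9) + 1
h(9) = 2 * h(8) + 1
h(8) = 2 * h(7) + 1
h(7) = 2 * h(6) + 1
h(6) = 2 * h(5) + 1
h(5) = 2 * h(4) + 1
h(4) = 2 * h(3) + 1
h(3) = 2 * h(2) + 1
h(2) = 2 * h(1) + 1
h(1) = 1  (base case)
h(2) = 2 * 1 + 1 = 3
h(3) = 2 * 3 + 1 = 7
h(4) = 2 * 7 + 1 = 15
h(5) = 2 * 15 + 1 = 31
h(6) = 2 * 31 + 1 = 63
h(7) = 2 * 63 + 1 = 127
h(8) = 2 * 127 + 1 = 255
h(9) = 2 * 255 + 1 = 511
h(10) = 2 * 511 + 1 = 1023
h(11) = 2 * 1023 + 1 = 2047

2047


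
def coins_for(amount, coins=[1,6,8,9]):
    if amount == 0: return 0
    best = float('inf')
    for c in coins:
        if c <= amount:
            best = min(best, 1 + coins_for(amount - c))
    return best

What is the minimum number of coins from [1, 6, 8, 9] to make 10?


Building up with DP:
coins_for(0) = 0
coins_for(1) = min(1+coins_for(0)=1+0=1) = 1
coins_for(2) = min(1+coins_for(1)=1+1=2) = 2
coins_for(3) = min(1+coins_for(2)=1+2=3) = 3
coins_for(4) = min(1+coins_for(3)=1+3=4) = 4
coins_for(5) = min(1+coins_for(4)=1+4=5) = 5
coins_for(6) = min(1+coins_for(5)=1+5=6, 1+coins_for(0)=1+0=1) = 1
coins_for(7) = min(1+coins_for(6)=1+1=2, 1+coins_for(1)=1+1=2) = 2
coins_for(8) = min(1+coins_for(7)=1+2=3, 1+coins_for(2)=1+2=3, 1+coins_for(0)=1+0=1) = 1
coins_for(9) = min(1+coins_for(8)=1+1=2, 1+coins_for(3)=1+3=4, 1+coins_for(1)=1+1=2, 1+coins_for(0)=1+0=1) = 1
coins_for(10) = min(1+coins_for(9)=1+1=2, 1+coins_for(4)=1+4=5, 1+coins_for(2)=1+2=3, 1+coins_for(1)=1+1=2) = 2

2


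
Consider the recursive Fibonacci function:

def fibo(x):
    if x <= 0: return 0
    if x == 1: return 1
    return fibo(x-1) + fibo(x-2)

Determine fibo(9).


Computing fibo(9) bottom-up:
fibo(0) = 0
fibo(1) = 1
fibo(2) = fibo(1) + fibo(0) = 1 + 0 = 1
fibo(3) = fibo(2) + fibo(1) = 1 + 1 = 2
fibo(4) = fibo(3) + fibo(2) = 2 + 1 = 3
fibo(5) = fibo(4) + fibo(3) = 3 + 2 = 5
fibo(6) = fibo(5) + fibo(4) = 5 + 3 = 8
fibo(7) = fibo(6) + fibo(5) = 8 + 5 = 13
fibo(8) = fibo(7) + fibo(6) = 13 + 8 = 21
fibo(9) = fibo(8) + fibo(7) = 21 + 13 = 34

34


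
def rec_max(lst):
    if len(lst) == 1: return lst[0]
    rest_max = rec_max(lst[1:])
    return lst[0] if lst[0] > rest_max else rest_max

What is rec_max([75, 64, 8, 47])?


rec_max([75, 64, 8, 47]): compare 75 with rec_max([64, 8, 47])
rec_max([64, 8, 47]): compare 64 with rec_max([8, 47])
rec_max([8, 47]): compare 8 with rec_max([47])
rec_max([47]) = 47  (base case)
Compare 8 with 47 -> 47
Compare 64 with 47 -> 64
Compare 75 with 64 -> 75

75


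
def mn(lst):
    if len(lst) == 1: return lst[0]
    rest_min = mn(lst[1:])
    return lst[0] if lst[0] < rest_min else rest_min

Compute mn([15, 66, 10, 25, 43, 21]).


mn([15, 66, 10, 25, 43, 21]): compare 15 with mn([66, 10, 25, 43, 21])
mn([66, 10, 25, 43, 21]): compare 66 with mn([10, 25, 43, 21])
mn([10, 25, 43, 21]): compare 10 with mn([25, 43, 21])
mn([25, 43, 21]): compare 25 with mn([43, 21])
mn([43, 21]): compare 43 with mn([21])
mn([21]) = 21  (base case)
Compare 43 with 21 -> 21
Compare 25 with 21 -> 21
Compare 10 with 21 -> 10
Compare 66 with 10 -> 10
Compare 15 with 10 -> 10

10


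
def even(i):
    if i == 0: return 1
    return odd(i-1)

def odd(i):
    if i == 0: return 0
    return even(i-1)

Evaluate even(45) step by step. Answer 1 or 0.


even(45) = odd(44)
odd(44) = even(43)
even(43) = odd(42)
odd(42) = even(41)
even(41) = odd(40)
odd(40) = even(39)
even(39) = odd(38)
odd(38) = even(37)
even(37) = odd(36)
odd(36) = even(35)
even(35) = odd(34)
odd(34) = even(33)
even(33) = odd(32)
odd(32) = even(31)
even(31) = odd(30)
odd(30) = even(29)
even(29) = odd(28)
odd(28) = even(27)
even(27) = odd(26)
odd(26) = even(25)
even(25) = odd(24)
odd(24) = even(23)
even(23) = odd(22)
odd(22) = even(21)
even(21) = odd(20)
odd(20) = even(19)
even(19) = odd(18)
odd(18) = even(17)
even(17) = odd(16)
odd(16) = even(15)
even(15) = odd(14)
odd(14) = even(13)
even(13) = odd(12)
odd(12) = even(11)
even(11) = odd(10)
odd(10) = even(9)
even(9) = odd(8)
odd(8) = even(7)
even(7) = odd(6)
odd(6) = even(5)
even(5) = odd(4)
odd(4) = even(3)
even(3) = odd(2)
odd(2) = even(1)
even(1) = odd(0)
odd(0) = 0  (base case)
Result: 0

0


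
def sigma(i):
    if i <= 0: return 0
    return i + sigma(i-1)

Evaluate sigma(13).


sigma(13)
= 13 + 12 + 11 + 10 + 9 + 8 + 7 + 6 + 5 + 4 + 3 + 2 + 1 + sigma(0)
= 13 + 12 + 11 + 10 + 9 + 8 + 7 + 6 + 5 + 4 + 3 + 2 + 1 + 0
= 91

91


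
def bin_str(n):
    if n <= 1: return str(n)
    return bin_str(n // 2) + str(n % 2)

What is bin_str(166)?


bin_str(166) = bin_str(83) + '0'
bin_str(83) = bin_str(41) + '1'
bin_str(41) = bin_str(20) + '1'
bin_str(20) = bin_str(10) + '0'
bin_str(10) = bin_str(5) + '0'
bin_str(5) = bin_str(2) + '1'
bin_str(2) = bin_str(1) + '0'
bin_str(1) = '1'  (base case)
Concatenating: '1' + '0' + '1' + '0' + '0' + '1' + '1' + '0' = '10100110'

10100110


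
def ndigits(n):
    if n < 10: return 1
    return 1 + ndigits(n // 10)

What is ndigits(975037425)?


ndigits(975037425) = 1 + ndigits(97503742)
ndigits(97503742) = 1 + ndigits(9750374)
ndigits(9750374) = 1 + ndigits(975037)
ndigits(975037) = 1 + ndigits(97503)
ndigits(97503) = 1 + ndigits(9750)
ndigits(9750) = 1 + ndigits(975)
ndigits(975) = 1 + ndigits(97)
ndigits(97) = 1 + ndigits(9)
ndigits(9) = 1  (base case: 9 < 10)
Unwinding: 1 + 1 + 1 + 1 + 1 + 1 + 1 + 1 + 1 = 9

9


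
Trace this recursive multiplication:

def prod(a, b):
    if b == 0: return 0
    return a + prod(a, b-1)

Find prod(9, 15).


prod(9, 15) = 9 + prod(9, 14)
prod(9, 14) = 9 + prod(9, 13)
prod(9, 13) = 9 + prod(9, 12)
prod(9, 12) = 9 + prod(9, 11)
prod(9, 11) = 9 + prod(9, 10)
prod(9, 10) = 9 + prod(9, 9)
prod(9, 9) = 9 + prod(9, 8)
prod(9, 8) = 9 + prod(9, 7)
prod(9, 7) = 9 + prod(9, 6)
prod(9, 6) = 9 + prod(9, 5)
prod(9, 5) = 9 + prod(9, 4)
prod(9, 4) = 9 + prod(9, 3)
prod(9, 3) = 9 + prod(9, 2)
prod(9, 2) = 9 + prod(9, 1)
prod(9, 1) = 9 + prod(9, 0)
prod(9, 0) = 0  (base case)
Total: 9 + 9 + 9 + 9 + 9 + 9 + 9 + 9 + 9 + 9 + 9 + 9 + 9 + 9 + 9 + 0 = 135

135


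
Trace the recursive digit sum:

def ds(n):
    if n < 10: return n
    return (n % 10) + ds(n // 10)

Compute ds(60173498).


ds(60173498) = 8 + ds(6017349)
ds(6017349) = 9 + ds(601734)
ds(601734) = 4 + ds(60173)
ds(60173) = 3 + ds(6017)
ds(6017) = 7 + ds(601)
ds(601) = 1 + ds(60)
ds(60) = 0 + ds(6)
ds(6) = 6  (base case)
Total: 8 + 9 + 4 + 3 + 7 + 1 + 0 + 6 = 38

38


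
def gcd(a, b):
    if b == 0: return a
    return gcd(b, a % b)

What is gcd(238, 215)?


gcd(238, 215) = gcd(215, 23)
gcd(215, 23) = gcd(23, 8)
gcd(23, 8) = gcd(8, 7)
gcd(8, 7) = gcd(7, 1)
gcd(7, 1) = gcd(1, 0)
gcd(1, 0) = 1  (base case)

1


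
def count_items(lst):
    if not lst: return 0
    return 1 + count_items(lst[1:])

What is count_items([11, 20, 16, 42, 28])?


count_items([11, 20, 16, 42, 28]) = 1 + count_items([20, 16, 42, 28])
count_items([20, 16, 42, 28]) = 1 + count_items([16, 42, 28])
count_items([16, 42, 28]) = 1 + count_items([42, 28])
count_items([42, 28]) = 1 + count_items([28])
count_items([28]) = 1 + count_items([])
count_items([]) = 0  (base case)
Unwinding: 1 + 1 + 1 + 1 + 1 + 0 = 5

5


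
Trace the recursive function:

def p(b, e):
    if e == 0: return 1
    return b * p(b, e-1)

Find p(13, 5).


p(13, 5)
= 13 * p(13, 4)
= 13 * 13 * p(13, 3)
= 13 * 13 * 13 * p(13, 2)
= 13 * 13 * 13 * 13 * p(13, 1)
= 13 * 13 * 13 * 13 * 13 * p(13, 0)
= 13 * 13 * 13 * 13 * 13 * 1
= 371293

371293


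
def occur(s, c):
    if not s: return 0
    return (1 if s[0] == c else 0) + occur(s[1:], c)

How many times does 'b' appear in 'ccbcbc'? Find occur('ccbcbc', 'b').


s[0]='c' != 'b' -> 0
s[0]='c' != 'b' -> 0
s[0]='b' == 'b' -> 1
s[0]='c' != 'b' -> 0
s[0]='b' == 'b' -> 1
s[0]='c' != 'b' -> 0
Sum: 0 + 0 + 1 + 0 + 1 + 0 = 2

2


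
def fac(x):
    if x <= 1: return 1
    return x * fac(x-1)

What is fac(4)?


fac(4)
= 4 * fac(3)
= 4 * 3 * fac(2)
= 4 * 3 * 2 * fac(1)
= 4 * 3 * 2 * 1
= 24

24


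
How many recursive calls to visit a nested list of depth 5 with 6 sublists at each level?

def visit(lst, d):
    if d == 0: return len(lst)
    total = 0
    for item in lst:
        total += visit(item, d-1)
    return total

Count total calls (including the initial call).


At depth 0 (root): 1 call
At depth 1: each of 1 parents calls visit on 6 children = 6 calls
At depth 2: each of 6 parents calls visit on 6 children = 36 calls
At depth 3: each of 36 parents calls visit on 6 children = 216 calls
At depth 4: each of 216 parents calls visit on 6 children = 1296 calls
At depth 5: each of 1296 parents calls visit on 6 children = 7776 calls
Total: 1 + 6 + 36 + 216 + 1296 + 7776 = 9331

9331


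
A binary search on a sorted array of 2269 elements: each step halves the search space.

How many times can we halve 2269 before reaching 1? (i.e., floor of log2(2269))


2269 / 2 = 1134
1134 / 2 = 567
567 / 2 = 283
283 / 2 = 141
141 / 2 = 70
70 / 2 = 35
35 / 2 = 17
17 / 2 = 8
8 / 2 = 4
4 / 2 = 2
2 / 2 = 1
Reached 1 after 11 halvings

11


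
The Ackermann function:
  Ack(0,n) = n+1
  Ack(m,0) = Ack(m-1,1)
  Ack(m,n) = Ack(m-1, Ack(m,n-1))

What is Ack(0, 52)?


Ack(0, 52) = 53
Result: Ack(0, 52) = 53

53


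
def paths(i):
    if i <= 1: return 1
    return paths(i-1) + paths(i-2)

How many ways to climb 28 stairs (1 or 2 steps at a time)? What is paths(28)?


Building up from base cases:
paths(0) = 1
paths(1) = 1
paths(2) = paths(1) + paths(0) = 1 + 1 = 2
paths(3) = paths(2) + paths(1) = 2 + 1 = 3
paths(4) = paths(3) + paths(2) = 3 + 2 = 5
paths(5) = paths(4) + paths(3) = 5 + 3 = 8
paths(6) = paths(5) + paths(4) = 8 + 5 = 13
paths(7) = paths(6) + paths(5) = 13 + 8 = 21
paths(8) = paths(7) + paths(6) = 21 + 13 = 34
paths(9) = paths(8) + paths(7) = 34 + 21 = 55
paths(10) = paths(9) + paths(8) = 55 + 34 = 89
paths(11) = paths(10) + paths(9) = 89 + 55 = 144
paths(12) = paths(11) + paths(10) = 144 + 89 = 233
paths(13) = paths(12) + paths(11) = 233 + 144 = 377
paths(14) = paths(13) + paths(12) = 377 + 233 = 610
paths(15) = paths(14) + paths(13) = 610 + 377 = 987
paths(16) = paths(15) + paths(14) = 987 + 610 = 1597
paths(17) = paths(16) + paths(15) = 1597 + 987 = 2584
paths(18) = paths(17) + paths(16) = 2584 + 1597 = 4181
paths(19) = paths(18) + paths(17) = 4181 + 2584 = 6765
paths(20) = paths(19) + paths(18) = 6765 + 4181 = 10946
paths(21) = paths(20) + paths(19) = 10946 + 6765 = 17711
paths(22) = paths(21) + paths(20) = 17711 + 10946 = 28657
paths(23) = paths(22) + paths(21) = 28657 + 17711 = 46368
paths(24) = paths(23) + paths(22) = 46368 + 28657 = 75025
paths(25) = paths(24) + paths(23) = 75025 + 46368 = 121393
paths(26) = paths(25) + paths(24) = 121393 + 75025 = 196418
paths(27) = paths(26) + paths(25) = 196418 + 121393 = 317811
paths(28) = paths(27) + paths(26) = 317811 + 196418 = 514229

514229


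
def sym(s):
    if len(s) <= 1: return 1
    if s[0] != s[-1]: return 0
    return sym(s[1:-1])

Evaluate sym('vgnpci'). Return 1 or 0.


sym('vgnpci'): s[0]='v' != s[-1]='i' -> return 0
Result: 0 (not a palindrome)

0


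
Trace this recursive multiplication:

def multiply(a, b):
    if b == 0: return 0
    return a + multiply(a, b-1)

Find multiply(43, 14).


multiply(43, 14) = 43 + multiply(43, 13)
multiply(43, 13) = 43 + multiply(43, 12)
multiply(43, 12) = 43 + multiply(43, 11)
multiply(43, 11) = 43 + multiply(43, 10)
multiply(43, 10) = 43 + multiply(43, 9)
multiply(43, 9) = 43 + multiply(43, 8)
multiply(43, 8) = 43 + multiply(43, 7)
multiply(43, 7) = 43 + multiply(43, 6)
multiply(43, 6) = 43 + multiply(43, 5)
multiply(43, 5) = 43 + multiply(43, 4)
multiply(43, 4) = 43 + multiply(43, 3)
multiply(43, 3) = 43 + multiply(43, 2)
multiply(43, 2) = 43 + multiply(43, 1)
multiply(43, 1) = 43 + multiply(43, 0)
multiply(43, 0) = 0  (base case)
Total: 43 + 43 + 43 + 43 + 43 + 43 + 43 + 43 + 43 + 43 + 43 + 43 + 43 + 43 + 0 = 602

602


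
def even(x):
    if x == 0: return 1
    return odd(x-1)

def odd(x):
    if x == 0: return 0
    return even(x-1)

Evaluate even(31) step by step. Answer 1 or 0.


even(31) = odd(30)
odd(30) = even(29)
even(29) = odd(28)
odd(28) = even(27)
even(27) = odd(26)
odd(26) = even(25)
even(25) = odd(24)
odd(24) = even(23)
even(23) = odd(22)
odd(22) = even(21)
even(21) = odd(20)
odd(20) = even(19)
even(19) = odd(18)
odd(18) = even(17)
even(17) = odd(16)
odd(16) = even(15)
even(15) = odd(14)
odd(14) = even(13)
even(13) = odd(12)
odd(12) = even(11)
even(11) = odd(10)
odd(10) = even(9)
even(9) = odd(8)
odd(8) = even(7)
even(7) = odd(6)
odd(6) = even(5)
even(5) = odd(4)
odd(4) = even(3)
even(3) = odd(2)
odd(2) = even(1)
even(1) = odd(0)
odd(0) = 0  (base case)
Result: 0

0


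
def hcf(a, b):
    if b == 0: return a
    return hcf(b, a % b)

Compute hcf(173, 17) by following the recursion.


hcf(173, 17) = hcf(17, 3)
hcf(17, 3) = hcf(3, 2)
hcf(3, 2) = hcf(2, 1)
hcf(2, 1) = hcf(1, 0)
hcf(1, 0) = 1  (base case)

1


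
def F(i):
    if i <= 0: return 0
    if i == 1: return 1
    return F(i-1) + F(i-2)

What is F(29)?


Computing F(29) bottom-up:
F(0) = 0
F(1) = 1
F(2) = F(1) + F(0) = 1 + 0 = 1
F(3) = F(2) + F(1) = 1 + 1 = 2
F(4) = F(3) + F(2) = 2 + 1 = 3
F(5) = F(4) + F(3) = 3 + 2 = 5
F(6) = F(5) + F(4) = 5 + 3 = 8
F(7) = F(6) + F(5) = 8 + 5 = 13
F(8) = F(7) + F(6) = 13 + 8 = 21
F(9) = F(8) + F(7) = 21 + 13 = 34
F(10) = F(9) + F(8) = 34 + 21 = 55
F(11) = F(10) + F(9) = 55 + 34 = 89
F(12) = F(11) + F(10) = 89 + 55 = 144
F(13) = F(12) + F(11) = 144 + 89 = 233
F(14) = F(13) + F(12) = 233 + 144 = 377
F(15) = F(14) + F(13) = 377 + 233 = 610
F(16) = F(15) + F(14) = 610 + 377 = 987
F(17) = F(16) + F(15) = 987 + 610 = 1597
F(18) = F(17) + F(16) = 1597 + 987 = 2584
F(19) = F(18) + F(17) = 2584 + 1597 = 4181
F(20) = F(19) + F(18) = 4181 + 2584 = 6765
F(21) = F(20) + F(19) = 6765 + 4181 = 10946
F(22) = F(21) + F(20) = 10946 + 6765 = 17711
F(23) = F(22) + F(21) = 17711 + 10946 = 28657
F(24) = F(23) + F(22) = 28657 + 17711 = 46368
F(25) = F(24) + F(23) = 46368 + 28657 = 75025
F(26) = F(25) + F(24) = 75025 + 46368 = 121393
F(27) = F(26) + F(25) = 121393 + 75025 = 196418
F(28) = F(27) + F(26) = 196418 + 121393 = 317811
F(29) = F(28) + F(27) = 317811 + 196418 = 514229

514229


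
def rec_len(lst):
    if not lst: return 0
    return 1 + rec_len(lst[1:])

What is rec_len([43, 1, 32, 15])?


rec_len([43, 1, 32, 15]) = 1 + rec_len([1, 32, 15])
rec_len([1, 32, 15]) = 1 + rec_len([32, 15])
rec_len([32, 15]) = 1 + rec_len([15])
rec_len([15]) = 1 + rec_len([])
rec_len([]) = 0  (base case)
Unwinding: 1 + 1 + 1 + 1 + 0 = 4

4


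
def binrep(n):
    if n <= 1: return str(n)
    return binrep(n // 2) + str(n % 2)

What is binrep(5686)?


binrep(5686) = binrep(2843) + '0'
binrep(2843) = binrep(1421) + '1'
binrep(1421) = binrep(710) + '1'
binrep(710) = binrep(355) + '0'
binrep(355) = binrep(177) + '1'
binrep(177) = binrep(88) + '1'
binrep(88) = binrep(44) + '0'
binrep(44) = binrep(22) + '0'
binrep(22) = binrep(11) + '0'
binrep(11) = binrep(5) + '1'
binrep(5) = binrep(2) + '1'
binrep(2) = binrep(1) + '0'
binrep(1) = '1'  (base case)
Concatenating: '1' + '0' + '1' + '1' + '0' + '0' + '0' + '1' + '1' + '0' + '1' + '1' + '0' = '1011000110110'

1011000110110


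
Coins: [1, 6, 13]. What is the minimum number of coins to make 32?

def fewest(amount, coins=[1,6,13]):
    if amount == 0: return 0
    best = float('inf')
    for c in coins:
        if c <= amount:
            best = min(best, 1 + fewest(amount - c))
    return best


Building up with DP:
fewest(0) = 0
fewest(1) = min(1+fewest(0)=1+0=1) = 1
fewest(2) = min(1+fewest(1)=1+1=2) = 2
fewest(3) = min(1+fewest(2)=1+2=3) = 3
fewest(4) = min(1+fewest(3)=1+3=4) = 4
fewest(5) = min(1+fewest(4)=1+4=5) = 5
fewest(6) = min(1+fewest(5)=1+5=6, 1+fewest(0)=1+0=1) = 1
fewest(7) = min(1+fewest(6)=1+1=2, 1+fewest(1)=1+1=2) = 2
fewest(8) = min(1+fewest(7)=1+2=3, 1+fewest(2)=1+2=3) = 3
fewest(9) = min(1+fewest(8)=1+3=4, 1+fewest(3)=1+3=4) = 4
fewest(10) = min(1+fewest(9)=1+4=5, 1+fewest(4)=1+4=5) = 5
fewest(11) = min(1+fewest(10)=1+5=6, 1+fewest(5)=1+5=6) = 6
fewest(12) = min(1+fewest(11)=1+6=7, 1+fewest(6)=1+1=2) = 2
fewest(13) = min(1+fewest(12)=1+2=3, 1+fewest(7)=1+2=3, 1+fewest(0)=1+0=1) = 1
fewest(14) = min(1+fewest(13)=1+1=2, 1+fewest(8)=1+3=4, 1+fewest(1)=1+1=2) = 2
fewest(15) = min(1+fewest(14)=1+2=3, 1+fewest(9)=1+4=5, 1+fewest(2)=1+2=3) = 3
fewest(16) = min(1+fewest(15)=1+3=4, 1+fewest(10)=1+5=6, 1+fewest(3)=1+3=4) = 4
fewest(17) = min(1+fewest(16)=1+4=5, 1+fewest(11)=1+6=7, 1+fewest(4)=1+4=5) = 5
fewest(18) = min(1+fewest(17)=1+5=6, 1+fewest(12)=1+2=3, 1+fewest(5)=1+5=6) = 3
fewest(19) = min(1+fewest(18)=1+3=4, 1+fewest(13)=1+1=2, 1+fewest(6)=1+1=2) = 2
fewest(20) = min(1+fewest(19)=1+2=3, 1+fewest(14)=1+2=3, 1+fewest(7)=1+2=3) = 3
fewest(21) = min(1+fewest(20)=1+3=4, 1+fewest(15)=1+3=4, 1+fewest(8)=1+3=4) = 4
fewest(22) = min(1+fewest(21)=1+4=5, 1+fewest(16)=1+4=5, 1+fewest(9)=1+4=5) = 5
fewest(23) = min(1+fewest(22)=1+5=6, 1+fewest(17)=1+5=6, 1+fewest(10)=1+5=6) = 6
fewest(24) = min(1+fewest(23)=1+6=7, 1+fewest(18)=1+3=4, 1+fewest(11)=1+6=7) = 4
fewest(25) = min(1+fewest(24)=1+4=5, 1+fewest(19)=1+2=3, 1+fewest(12)=1+2=3) = 3
fewest(26) = min(1+fewest(25)=1+3=4, 1+fewest(20)=1+3=4, 1+fewest(13)=1+1=2) = 2
fewest(27) = min(1+fewest(26)=1+2=3, 1+fewest(21)=1+4=5, 1+fewest(14)=1+2=3) = 3
fewest(28) = min(1+fewest(27)=1+3=4, 1+fewest(22)=1+5=6, 1+fewest(15)=1+3=4) = 4
fewest(29) = min(1+fewest(28)=1+4=5, 1+fewest(23)=1+6=7, 1+fewest(16)=1+4=5) = 5
fewest(30) = min(1+fewest(29)=1+5=6, 1+fewest(24)=1+4=5, 1+fewest(17)=1+5=6) = 5
fewest(31) = min(1+fewest(30)=1+5=6, 1+fewest(25)=1+3=4, 1+fewest(18)=1+3=4) = 4
fewest(32) = min(1+fewest(31)=1+4=5, 1+fewest(26)=1+2=3, 1+fewest(19)=1+2=3) = 3

3


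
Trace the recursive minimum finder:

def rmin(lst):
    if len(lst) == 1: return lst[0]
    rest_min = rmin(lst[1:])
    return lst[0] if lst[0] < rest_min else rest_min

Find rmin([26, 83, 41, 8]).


rmin([26, 83, 41, 8]): compare 26 with rmin([83, 41, 8])
rmin([83, 41, 8]): compare 83 with rmin([41, 8])
rmin([41, 8]): compare 41 with rmin([8])
rmin([8]) = 8  (base case)
Compare 41 with 8 -> 8
Compare 83 with 8 -> 8
Compare 26 with 8 -> 8

8


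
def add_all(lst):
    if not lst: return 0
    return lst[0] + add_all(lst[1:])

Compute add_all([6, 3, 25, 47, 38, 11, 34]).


add_all([6, 3, 25, 47, 38, 11, 34]) = 6 + add_all([3, 25, 47, 38, 11, 34])
add_all([3, 25, 47, 38, 11, 34]) = 3 + add_all([25, 47, 38, 11, 34])
add_all([25, 47, 38, 11, 34]) = 25 + add_all([47, 38, 11, 34])
add_all([47, 38, 11, 34]) = 47 + add_all([38, 11, 34])
add_all([38, 11, 34]) = 38 + add_all([11, 34])
add_all([11, 34]) = 11 + add_all([34])
add_all([34]) = 34 + add_all([])
add_all([]) = 0  (base case)
Total: 6 + 3 + 25 + 47 + 38 + 11 + 34 + 0 = 164

164


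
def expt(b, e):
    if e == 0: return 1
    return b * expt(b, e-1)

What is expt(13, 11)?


expt(13, 11)
= 13 * expt(13, 10)
= 13 * 13 * expt(13, 9)
= 13 * 13 * 13 * expt(13, 8)
= 13 * 13 * 13 * 13 * expt(13, 7)
= 13 * 13 * 13 * 13 * 13 * expt(13, 6)
= 13 * 13 * 13 * 13 * 13 * 13 * expt(13, 5)
= 13 * 13 * 13 * 13 * 13 * 13 * 13 * expt(13, 4)
= 13 * 13 * 13 * 13 * 13 * 13 * 13 * 13 * expt(13, 3)
= 13 * 13 * 13 * 13 * 13 * 13 * 13 * 13 * 13 * expt(13, 2)
= 13 * 13 * 13 * 13 * 13 * 13 * 13 * 13 * 13 * 13 * expt(13, 1)
= 13 * 13 * 13 * 13 * 13 * 13 * 13 * 13 * 13 * 13 * 13 * expt(13, 0)
= 13 * 13 * 13 * 13 * 13 * 13 * 13 * 13 * 13 * 13 * 13 * 1
= 1792160394037

1792160394037


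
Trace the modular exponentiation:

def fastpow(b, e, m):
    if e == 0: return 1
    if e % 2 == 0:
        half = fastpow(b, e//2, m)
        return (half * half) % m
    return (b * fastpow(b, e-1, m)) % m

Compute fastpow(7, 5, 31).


fastpow(7, 5, 31): e is odd, compute fastpow(7, 4, 31)
  fastpow(7, 4, 31): e is even, compute fastpow(7, 2, 31)
    fastpow(7, 2, 31): e is even, compute fastpow(7, 1, 31)
      fastpow(7, 1, 31): e is odd, compute fastpow(7, 0, 31)
        fastpow(7, 0, 31) = 1
      (7 * 1) % 31 = 7
    half=7, (7*7) % 31 = 18
  half=18, (18*18) % 31 = 14
(7 * 14) % 31 = 5

5


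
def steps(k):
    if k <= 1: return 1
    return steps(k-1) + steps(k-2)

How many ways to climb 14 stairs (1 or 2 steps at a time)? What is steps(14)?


Building up from base cases:
steps(0) = 1
steps(1) = 1
steps(2) = steps(1) + steps(0) = 1 + 1 = 2
steps(3) = steps(2) + steps(1) = 2 + 1 = 3
steps(4) = steps(3) + steps(2) = 3 + 2 = 5
steps(5) = steps(4) + steps(3) = 5 + 3 = 8
steps(6) = steps(5) + steps(4) = 8 + 5 = 13
steps(7) = steps(6) + steps(5) = 13 + 8 = 21
steps(8) = steps(7) + steps(6) = 21 + 13 = 34
steps(9) = steps(8) + steps(7) = 34 + 21 = 55
steps(10) = steps(9) + steps(8) = 55 + 34 = 89
steps(11) = steps(10) + steps(9) = 89 + 55 = 144
steps(12) = steps(11) + steps(10) = 144 + 89 = 233
steps(13) = steps(12) + steps(11) = 233 + 144 = 377
steps(14) = steps(13) + steps(12) = 377 + 233 = 610

610


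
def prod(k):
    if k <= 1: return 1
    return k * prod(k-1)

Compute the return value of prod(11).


prod(11)
= 11 * prod(10)
= 11 * 10 * prod(9)
= 11 * 10 * 9 * prod(8)
= 11 * 10 * 9 * 8 * prod(7)
= 11 * 10 * 9 * 8 * 7 * prod(6)
= 11 * 10 * 9 * 8 * 7 * 6 * prod(5)
= 11 * 10 * 9 * 8 * 7 * 6 * 5 * prod(4)
= 11 * 10 * 9 * 8 * 7 * 6 * 5 * 4 * prod(3)
= 11 * 10 * 9 * 8 * 7 * 6 * 5 * 4 * 3 * prod(2)
= 11 * 10 * 9 * 8 * 7 * 6 * 5 * 4 * 3 * 2 * prod(1)
= 11 * 10 * 9 * 8 * 7 * 6 * 5 * 4 * 3 * 2 * 1
= 39916800

39916800


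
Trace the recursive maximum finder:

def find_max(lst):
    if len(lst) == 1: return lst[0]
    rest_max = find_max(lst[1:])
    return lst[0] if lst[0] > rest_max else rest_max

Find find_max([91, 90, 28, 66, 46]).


find_max([91, 90, 28, 66, 46]): compare 91 with find_max([90, 28, 66, 46])
find_max([90, 28, 66, 46]): compare 90 with find_max([28, 66, 46])
find_max([28, 66, 46]): compare 28 with find_max([66, 46])
find_max([66, 46]): compare 66 with find_max([46])
find_max([46]) = 46  (base case)
Compare 66 with 46 -> 66
Compare 28 with 66 -> 66
Compare 90 with 66 -> 90
Compare 91 with 90 -> 91

91


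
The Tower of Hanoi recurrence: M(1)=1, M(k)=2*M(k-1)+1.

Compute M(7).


M(7) = 2 * M(6) + 1
M(6) = 2 * M(5) + 1
M(5) = 2 * M(4) + 1
M(4) = 2 * M(3) + 1
M(3) = 2 * M(2) + 1
M(2) = 2 * M(1) + 1
M(1) = 1  (base case)
M(2) = 2 * 1 + 1 = 3
M(3) = 2 * 3 + 1 = 7
M(4) = 2 * 7 + 1 = 15
M(5) = 2 * 15 + 1 = 31
M(6) = 2 * 31 + 1 = 63
M(7) = 2 * 63 + 1 = 127

127


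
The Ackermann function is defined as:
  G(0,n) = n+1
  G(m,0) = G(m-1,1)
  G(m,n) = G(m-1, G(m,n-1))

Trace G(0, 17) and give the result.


G(0, 17) = 18
Result: G(0, 17) = 18

18


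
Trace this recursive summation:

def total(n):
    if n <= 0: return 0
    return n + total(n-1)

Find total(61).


total(61)
= 61 + 60 + 59 + 58 + 57 + 56 + 55 + 54 + 53 + 52 + 51 + 50 + 49 + 48 + 47 + 46 + 45 + 44 + 43 + 42 + 41 + 40 + 39 + 38 + 37 + 36 + 35 + 34 + 33 + 32 + 31 + 30 + 29 + 28 + 27 + 26 + 25 + 24 + 23 + 22 + 21 + 20 + 19 + 18 + 17 + 16 + 15 + 14 + 13 + 12 + 11 + 10 + 9 + 8 + 7 + 6 + 5 + 4 + 3 + 2 + 1 + total(0)
= 61 + 60 + 59 + 58 + 57 + 56 + 55 + 54 + 53 + 52 + 51 + 50 + 49 + 48 + 47 + 46 + 45 + 44 + 43 + 42 + 41 + 40 + 39 + 38 + 37 + 36 + 35 + 34 + 33 + 32 + 31 + 30 + 29 + 28 + 27 + 26 + 25 + 24 + 23 + 22 + 21 + 20 + 19 + 18 + 17 + 16 + 15 + 14 + 13 + 12 + 11 + 10 + 9 + 8 + 7 + 6 + 5 + 4 + 3 + 2 + 1 + 0
= 1891

1891


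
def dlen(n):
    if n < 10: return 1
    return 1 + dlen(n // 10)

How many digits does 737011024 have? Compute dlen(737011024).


dlen(737011024) = 1 + dlen(73701102)
dlen(73701102) = 1 + dlen(7370110)
dlen(7370110) = 1 + dlen(737011)
dlen(737011) = 1 + dlen(73701)
dlen(73701) = 1 + dlen(7370)
dlen(7370) = 1 + dlen(737)
dlen(737) = 1 + dlen(73)
dlen(73) = 1 + dlen(7)
dlen(7) = 1  (base case: 7 < 10)
Unwinding: 1 + 1 + 1 + 1 + 1 + 1 + 1 + 1 + 1 = 9

9


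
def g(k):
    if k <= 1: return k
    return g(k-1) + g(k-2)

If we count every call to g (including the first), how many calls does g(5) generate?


Let C(n) = total calls for g(n)
C(0) = 1, C(1) = 1
C(2) = 1 + C(1) + C(0) = 1 + 1 + 1 = 3
C(3) = 1 + C(2) + C(1) = 1 + 3 + 1 = 5
C(4) = 1 + C(3) + C(2) = 1 + 5 + 3 = 9
C(5) = 1 + C(4) + C(3) = 1 + 9 + 5 = 15

15


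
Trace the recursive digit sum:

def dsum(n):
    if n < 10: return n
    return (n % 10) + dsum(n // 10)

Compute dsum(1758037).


dsum(1758037) = 7 + dsum(175803)
dsum(175803) = 3 + dsum(17580)
dsum(17580) = 0 + dsum(1758)
dsum(1758) = 8 + dsum(175)
dsum(175) = 5 + dsum(17)
dsum(17) = 7 + dsum(1)
dsum(1) = 1  (base case)
Total: 7 + 3 + 0 + 8 + 5 + 7 + 1 = 31

31


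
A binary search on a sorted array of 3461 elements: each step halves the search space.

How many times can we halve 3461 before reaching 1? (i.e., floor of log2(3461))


3461 / 2 = 1730
1730 / 2 = 865
865 / 2 = 432
432 / 2 = 216
216 / 2 = 108
108 / 2 = 54
54 / 2 = 27
27 / 2 = 13
13 / 2 = 6
6 / 2 = 3
3 / 2 = 1
Reached 1 after 11 halvings

11


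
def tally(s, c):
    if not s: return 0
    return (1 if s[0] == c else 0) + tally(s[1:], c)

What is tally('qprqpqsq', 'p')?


s[0]='q' != 'p' -> 0
s[0]='p' == 'p' -> 1
s[0]='r' != 'p' -> 0
s[0]='q' != 'p' -> 0
s[0]='p' == 'p' -> 1
s[0]='q' != 'p' -> 0
s[0]='s' != 'p' -> 0
s[0]='q' != 'p' -> 0
Sum: 0 + 1 + 0 + 0 + 1 + 0 + 0 + 0 = 2

2


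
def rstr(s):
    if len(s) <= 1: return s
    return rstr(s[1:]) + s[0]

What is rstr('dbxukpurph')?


rstr('dbxukpurph') = rstr('bxukpurph') + 'd'
rstr('bxukpurph') = rstr('xukpurph') + 'b'
rstr('xukpurph') = rstr('ukpurph') + 'x'
rstr('ukpurph') = rstr('kpurph') + 'u'
rstr('kpurph') = rstr('purph') + 'k'
rstr('purph') = rstr('urph') + 'p'
rstr('urph') = rstr('rph') + 'u'
rstr('rph') = rstr('ph') + 'r'
rstr('ph') = rstr('h') + 'p'
rstr('h') = 'h'  (base case)
Concatenating: 'h' + 'p' + 'r' + 'u' + 'p' + 'k' + 'u' + 'x' + 'b' + 'd' = 'hprupkuxbd'

hprupkuxbd


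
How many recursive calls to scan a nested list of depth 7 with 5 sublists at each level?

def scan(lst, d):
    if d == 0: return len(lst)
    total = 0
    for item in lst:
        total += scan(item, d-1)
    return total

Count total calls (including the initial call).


At depth 0 (root): 1 call
At depth 1: each of 1 parents calls scan on 5 children = 5 calls
At depth 2: each of 5 parents calls scan on 5 children = 25 calls
At depth 3: each of 25 parents calls scan on 5 children = 125 calls
At depth 4: each of 125 parents calls scan on 5 children = 625 calls
At depth 5: each of 625 parents calls scan on 5 children = 3125 calls
At depth 6: each of 3125 parents calls scan on 5 children = 15625 calls
At depth 7: each of 15625 parents calls scan on 5 children = 78125 calls
Total: 1 + 5 + 25 + 125 + 625 + 3125 + 15625 + 78125 = 97656

97656


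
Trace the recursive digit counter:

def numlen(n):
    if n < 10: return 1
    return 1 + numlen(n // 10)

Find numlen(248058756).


numlen(248058756) = 1 + numlen(24805875)
numlen(24805875) = 1 + numlen(2480587)
numlen(2480587) = 1 + numlen(248058)
numlen(248058) = 1 + numlen(24805)
numlen(24805) = 1 + numlen(2480)
numlen(2480) = 1 + numlen(248)
numlen(248) = 1 + numlen(24)
numlen(24) = 1 + numlen(2)
numlen(2) = 1  (base case: 2 < 10)
Unwinding: 1 + 1 + 1 + 1 + 1 + 1 + 1 + 1 + 1 = 9

9


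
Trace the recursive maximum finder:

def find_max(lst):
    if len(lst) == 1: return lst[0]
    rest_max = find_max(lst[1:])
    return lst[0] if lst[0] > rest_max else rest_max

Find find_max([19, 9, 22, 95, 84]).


find_max([19, 9, 22, 95, 84]): compare 19 with find_max([9, 22, 95, 84])
find_max([9, 22, 95, 84]): compare 9 with find_max([22, 95, 84])
find_max([22, 95, 84]): compare 22 with find_max([95, 84])
find_max([95, 84]): compare 95 with find_max([84])
find_max([84]) = 84  (base case)
Compare 95 with 84 -> 95
Compare 22 with 95 -> 95
Compare 9 with 95 -> 95
Compare 19 with 95 -> 95

95


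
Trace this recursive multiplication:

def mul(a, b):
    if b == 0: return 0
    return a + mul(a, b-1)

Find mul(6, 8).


mul(6, 8) = 6 + mul(6, 7)
mul(6, 7) = 6 + mul(6, 6)
mul(6, 6) = 6 + mul(6, 5)
mul(6, 5) = 6 + mul(6, 4)
mul(6, 4) = 6 + mul(6, 3)
mul(6, 3) = 6 + mul(6, 2)
mul(6, 2) = 6 + mul(6, 1)
mul(6, 1) = 6 + mul(6, 0)
mul(6, 0) = 0  (base case)
Total: 6 + 6 + 6 + 6 + 6 + 6 + 6 + 6 + 0 = 48

48
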